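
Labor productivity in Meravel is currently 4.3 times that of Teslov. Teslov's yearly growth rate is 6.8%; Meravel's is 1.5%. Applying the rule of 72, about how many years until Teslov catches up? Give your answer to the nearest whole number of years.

What matters is the difference: 5.3 pp.
Rule of 72 on the gap: the ratio halves every 72/5.3 ≈ 13.58 years.
A 4.3 times gap takes log₂(4.3) ≈ 2.10 halvings to close: 2.10 × 13.58 ≈ 29 years.

about 29 years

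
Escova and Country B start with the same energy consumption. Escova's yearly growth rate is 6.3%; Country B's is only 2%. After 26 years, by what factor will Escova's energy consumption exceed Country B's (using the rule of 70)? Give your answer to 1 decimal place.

Only the 4.3-point difference matters.
70/4.3 ≈ 16.28 years per doubling of the ratio; 26 years gives 1.60 doublings, so ≈ 3.0×.

roughly 3.0 times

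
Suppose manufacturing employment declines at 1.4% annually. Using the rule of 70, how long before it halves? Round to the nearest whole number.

Halving time ≈ 70 / 1.4 = 50.00 → 50 years.

around 50 years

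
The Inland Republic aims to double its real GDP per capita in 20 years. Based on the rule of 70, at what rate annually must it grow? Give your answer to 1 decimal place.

70 / 20 ≈ 3.50, so about 3.5% annually.

≈ 3.5%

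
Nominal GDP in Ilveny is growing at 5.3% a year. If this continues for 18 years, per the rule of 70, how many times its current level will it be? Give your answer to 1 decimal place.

Doubling time ≈ 70/5.3 = 13.21 years.
18 years / 13.21 ≈ 1.36 doublings → factor 2^1.36 ≈ 2.6.

2.6 times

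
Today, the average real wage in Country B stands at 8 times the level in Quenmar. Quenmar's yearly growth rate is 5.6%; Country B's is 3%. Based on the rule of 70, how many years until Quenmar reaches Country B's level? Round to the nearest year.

The growth-rate gap is 5.6% − 3% = 2.6 percentage points.
So the ratio between them halves every 70/2.6 ≈ 26.92 years.
An 8 times gap closes after 3 halvings: 3 × 26.92 ≈ 81 years.

around 81 years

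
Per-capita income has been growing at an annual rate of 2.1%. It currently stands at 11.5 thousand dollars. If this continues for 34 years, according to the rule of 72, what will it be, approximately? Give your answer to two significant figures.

≈ 23 thousand dollars

It doubles every 72/2.1 ≈ 34.29 years, so 34 years is 0.99 doublings.
2^0.99 ≈ 1.99; 11.5 × 1.99 ≈ 23 thousand dollars.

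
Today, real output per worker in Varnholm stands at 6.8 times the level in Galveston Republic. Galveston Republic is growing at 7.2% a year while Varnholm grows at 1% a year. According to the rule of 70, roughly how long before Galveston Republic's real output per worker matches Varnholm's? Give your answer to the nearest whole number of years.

around 31 years

The growth-rate gap is 7.2% − 1% = 6.2 percentage points.
So the ratio between them halves every 70/6.2 ≈ 11.29 years.
A 6.8 times gap takes log₂(6.8) ≈ 2.77 halvings to close: 2.77 × 11.29 ≈ 31 years.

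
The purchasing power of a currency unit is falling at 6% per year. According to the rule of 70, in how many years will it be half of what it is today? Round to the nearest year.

12 years

Falling at 6%, it halves about every 70/6 = 11.67 years.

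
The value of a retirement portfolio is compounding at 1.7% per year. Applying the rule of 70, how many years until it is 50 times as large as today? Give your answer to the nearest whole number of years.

232 years

At 1.7% it doubles every 70/1.7 ≈ 41.18 years.
Reaching 50× takes log₂(50) ≈ 5.64 doublings.
5.64 × 41.18 ≈ 232 years.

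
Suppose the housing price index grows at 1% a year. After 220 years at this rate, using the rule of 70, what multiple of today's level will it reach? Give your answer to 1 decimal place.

about 8.8 times

Doubling time ≈ 70/1 = 70.00 years.
220 years / 70.00 ≈ 3.14 doublings → factor 2^3.14 ≈ 8.8.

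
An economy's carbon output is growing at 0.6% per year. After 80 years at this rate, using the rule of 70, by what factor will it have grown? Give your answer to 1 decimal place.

about 1.6 times

Doubling time ≈ 70/0.6 = 116.67 years.
80 years / 116.67 ≈ 0.69 doublings → factor 2^0.69 ≈ 1.6.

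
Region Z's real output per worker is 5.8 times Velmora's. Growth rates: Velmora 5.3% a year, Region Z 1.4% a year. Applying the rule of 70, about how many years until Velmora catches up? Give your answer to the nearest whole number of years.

roughly 46 years

What matters is the difference: 3.9 pp.
Rule of 70 on the gap: the ratio halves every 70/3.9 ≈ 17.95 years.
A 5.8 times gap takes log₂(5.8) ≈ 2.54 halvings to close: 2.54 × 17.95 ≈ 46 years.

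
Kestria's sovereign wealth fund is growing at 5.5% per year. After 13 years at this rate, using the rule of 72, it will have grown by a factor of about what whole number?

roughly 2 times

72/5.5 ≈ 13.09 years per doubling.
13 years fits 1 doubling: 2^1 = 2.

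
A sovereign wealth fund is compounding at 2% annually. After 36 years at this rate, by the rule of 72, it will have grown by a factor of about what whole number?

roughly 2 times

At 2% one doubling takes ≈ 36.00 years; 36 years is 1 of them, so ×2.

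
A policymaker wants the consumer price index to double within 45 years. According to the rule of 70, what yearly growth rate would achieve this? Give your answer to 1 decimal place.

around 1.6%

70 / 45 ≈ 1.56, so about 1.6% per year.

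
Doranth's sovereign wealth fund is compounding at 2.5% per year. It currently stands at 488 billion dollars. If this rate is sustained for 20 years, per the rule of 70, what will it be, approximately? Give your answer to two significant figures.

≈ 800 billion dollars

It doubles every 70/2.5 ≈ 28.00 years, so 20 years is 0.71 doublings.
2^0.71 ≈ 1.64; 488 × 1.64 ≈ 800 billion dollars.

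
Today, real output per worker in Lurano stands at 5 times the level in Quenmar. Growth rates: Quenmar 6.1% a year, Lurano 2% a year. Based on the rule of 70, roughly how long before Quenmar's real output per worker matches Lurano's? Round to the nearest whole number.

The growth-rate gap is 6.1% − 2% = 4.1 percentage points.
So the ratio between them halves every 70/4.1 ≈ 17.07 years.
A 5 times gap takes log₂(5) ≈ 2.32 halvings to close: 2.32 × 17.07 ≈ 40 years.

roughly 40 years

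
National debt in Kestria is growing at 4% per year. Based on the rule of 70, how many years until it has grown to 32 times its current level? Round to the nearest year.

At 4% it doubles every 70/4 ≈ 17.50 years.
32 = 2^5, so 5 doublings → 88 years.

around 88 years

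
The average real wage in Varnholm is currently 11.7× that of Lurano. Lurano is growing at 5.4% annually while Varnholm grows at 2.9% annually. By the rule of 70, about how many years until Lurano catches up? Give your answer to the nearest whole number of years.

about 99 years

Lurano gains on Varnholm at 5.4% − 2.9% = 2.5 points a year.
At that relative rate the gap halves every 70/2.5 ≈ 28.00 years.
An 11.7× gap takes log₂(11.7) ≈ 3.55 halvings to close: 3.55 × 28.00 ≈ 99 years.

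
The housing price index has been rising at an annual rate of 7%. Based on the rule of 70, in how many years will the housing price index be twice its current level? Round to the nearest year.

At 7%, doubling takes about 70/7 = 10.00 years.

approximately 10 years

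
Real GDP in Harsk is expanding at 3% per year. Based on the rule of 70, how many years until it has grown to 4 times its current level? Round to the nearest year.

about 47 years

At 3% it doubles every 70/3 ≈ 23.33 years.
Getting to 4× needs 2 doublings: 2 × 23.33 ≈ 47 years.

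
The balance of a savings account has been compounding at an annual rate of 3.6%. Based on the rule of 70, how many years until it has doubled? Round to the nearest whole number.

Doubling time ≈ 70 / 3.6 = 19.44 years.

≈ 19 years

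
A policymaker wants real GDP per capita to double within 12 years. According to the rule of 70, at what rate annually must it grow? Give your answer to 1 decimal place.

70 / 12 ≈ 5.83, so about 5.8% annually.

roughly 5.8%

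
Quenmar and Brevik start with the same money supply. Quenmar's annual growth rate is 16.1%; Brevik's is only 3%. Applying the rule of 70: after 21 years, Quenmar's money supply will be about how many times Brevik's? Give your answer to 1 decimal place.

about 15.2 times

Quenmar pulls ahead at 13.1 pp per year, so the ratio doubles every 70/13.1 ≈ 5.34 years.
In 21 years that's 3.93 doublings: 2^3.93 ≈ 15.2.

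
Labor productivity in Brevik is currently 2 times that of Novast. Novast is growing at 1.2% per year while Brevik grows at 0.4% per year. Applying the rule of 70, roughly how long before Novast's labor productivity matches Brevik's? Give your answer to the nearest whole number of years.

What matters is the difference: 0.8 pp.
Rule of 70 on the gap: the ratio halves every 70/0.8 ≈ 87.50 years.
A 2 times gap closes after 1 halving: 1 × 87.50 ≈ 88 years.

≈ 88 years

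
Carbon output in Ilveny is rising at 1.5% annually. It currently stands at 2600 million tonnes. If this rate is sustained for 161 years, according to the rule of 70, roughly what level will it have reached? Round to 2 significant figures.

Doubling time ≈ 70/1.5 = 46.67 years.
161 years is 161/46.67 ≈ 3.45 doublings, a factor of 2^3.45 ≈ 10.93.
2600 × 10.93 ≈ 28000 million tonnes.

28000 million tonnes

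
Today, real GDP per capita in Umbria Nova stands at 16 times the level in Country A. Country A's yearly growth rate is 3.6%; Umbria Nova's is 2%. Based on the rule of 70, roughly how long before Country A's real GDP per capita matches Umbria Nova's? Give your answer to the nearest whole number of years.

Country A gains on Umbria Nova at 3.6% − 2% = 1.6 points a year.
At that relative rate the gap halves every 70/1.6 ≈ 43.75 years.
A 16 times gap closes after 4 halvings: 4 × 43.75 ≈ 175 years.

175 years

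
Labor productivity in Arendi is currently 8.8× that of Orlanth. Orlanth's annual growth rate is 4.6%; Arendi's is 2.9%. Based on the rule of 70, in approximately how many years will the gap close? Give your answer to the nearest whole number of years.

The growth-rate gap is 4.6% − 2.9% = 1.7 percentage points.
So the ratio between them halves every 70/1.7 ≈ 41.18 years.
An 8.8× gap takes log₂(8.8) ≈ 3.14 halvings to close: 3.14 × 41.18 ≈ 129 years.

≈ 129 years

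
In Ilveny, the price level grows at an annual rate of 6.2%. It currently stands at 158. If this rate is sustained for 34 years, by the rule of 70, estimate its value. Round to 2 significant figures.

Doubling time ≈ 70/6.2 = 11.29 years.
34 years is 34/11.29 ≈ 3.01 doublings, a factor of 2^3.01 ≈ 8.06.
158 × 8.06 ≈ 1300.

roughly 1300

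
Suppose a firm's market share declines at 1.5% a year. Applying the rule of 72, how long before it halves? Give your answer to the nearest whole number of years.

The rule works in reverse for decay: 72/1.5 ≈ 48.00 years to halve.

around 48 years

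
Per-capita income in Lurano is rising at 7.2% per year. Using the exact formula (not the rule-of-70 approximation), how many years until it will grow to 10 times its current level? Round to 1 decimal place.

33.1 years

t = ln(10) / ln(1 + 0.072) = 2.3026 / 0.069526 ≈ 33.12.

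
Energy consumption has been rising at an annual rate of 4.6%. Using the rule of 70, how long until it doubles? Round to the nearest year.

15 years

Doubling time ≈ 70 / 4.6 = 15.22 years.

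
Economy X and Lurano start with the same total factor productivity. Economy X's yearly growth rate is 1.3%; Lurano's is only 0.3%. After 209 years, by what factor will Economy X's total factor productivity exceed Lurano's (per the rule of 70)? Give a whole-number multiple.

≈ 8 times

Only the 1-point difference matters.
70/1 ≈ 70.00 years per doubling of the ratio; 209 years gives 2.99 doublings, so ≈ 8×.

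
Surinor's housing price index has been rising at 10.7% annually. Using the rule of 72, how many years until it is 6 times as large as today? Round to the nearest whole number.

One doubling takes 72/10.7 = 6.73 years.
6× is log₂ 6 ≈ 2.58 doublings, so ≈ 2.58 × 6.73 = 17 years.

about 17 years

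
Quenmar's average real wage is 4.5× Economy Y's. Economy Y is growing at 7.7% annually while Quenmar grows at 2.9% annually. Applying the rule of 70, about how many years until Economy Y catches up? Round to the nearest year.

roughly 32 years

What matters is the difference: 4.8 pp.
Rule of 70 on the gap: the ratio halves every 70/4.8 ≈ 14.58 years.
A 4.5× gap takes log₂(4.5) ≈ 2.17 halvings to close: 2.17 × 14.58 ≈ 32 years.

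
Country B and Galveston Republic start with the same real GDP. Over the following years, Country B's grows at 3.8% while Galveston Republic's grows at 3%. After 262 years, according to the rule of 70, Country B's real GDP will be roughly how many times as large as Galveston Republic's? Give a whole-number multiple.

around 8 times

Only the 0.8-point difference matters.
70/0.8 ≈ 87.50 years per doubling of the ratio; 262 years gives 2.99 doublings, so ≈ 8×.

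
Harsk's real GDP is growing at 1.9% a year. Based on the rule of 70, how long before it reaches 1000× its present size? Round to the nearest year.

roughly 367 years

One doubling takes 70/1.9 = 36.84 years.
1000× is log₂ 1000 ≈ 9.97 doublings, so ≈ 9.97 × 36.84 = 367 years.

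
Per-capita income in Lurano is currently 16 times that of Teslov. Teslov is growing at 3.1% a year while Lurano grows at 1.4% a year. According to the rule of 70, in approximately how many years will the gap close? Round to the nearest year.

≈ 165 years

Teslov gains on Lurano at 3.1% − 1.4% = 1.7 points a year.
At that relative rate the gap halves every 70/1.7 ≈ 41.18 years.
A 16 times gap closes after 4 halvings: 4 × 41.18 ≈ 165 years.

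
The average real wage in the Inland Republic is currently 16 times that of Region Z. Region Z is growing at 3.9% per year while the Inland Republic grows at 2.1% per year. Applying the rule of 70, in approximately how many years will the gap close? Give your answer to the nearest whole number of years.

What matters is the difference: 1.8 pp.
Rule of 70 on the gap: the ratio halves every 70/1.8 ≈ 38.89 years.
A 16 times gap closes after 4 halvings: 4 × 38.89 ≈ 156 years.

roughly 156 years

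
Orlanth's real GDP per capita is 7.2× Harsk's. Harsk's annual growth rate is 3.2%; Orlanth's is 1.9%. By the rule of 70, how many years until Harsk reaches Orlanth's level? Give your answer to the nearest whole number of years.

153 years

Harsk gains on Orlanth at 3.2% − 1.9% = 1.3 points a year.
At that relative rate the gap halves every 70/1.3 ≈ 53.85 years.
A 7.2× gap takes log₂(7.2) ≈ 2.85 halvings to close: 2.85 × 53.85 ≈ 153 years.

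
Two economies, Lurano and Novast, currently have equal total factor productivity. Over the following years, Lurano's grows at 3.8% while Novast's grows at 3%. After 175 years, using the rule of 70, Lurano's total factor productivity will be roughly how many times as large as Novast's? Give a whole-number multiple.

Only the 0.8-point difference matters.
70/0.8 ≈ 87.50 years per doubling of the ratio; 175 years gives 2.00 doublings, so ≈ 4×.

approximately 4 times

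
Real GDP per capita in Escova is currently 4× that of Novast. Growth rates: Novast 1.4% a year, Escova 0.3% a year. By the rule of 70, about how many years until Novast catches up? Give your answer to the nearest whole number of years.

roughly 127 years

What matters is the difference: 1.1 pp.
Rule of 70 on the gap: the ratio halves every 70/1.1 ≈ 63.64 years.
A 4× gap closes after 2 halvings: 2 × 63.64 ≈ 127 years.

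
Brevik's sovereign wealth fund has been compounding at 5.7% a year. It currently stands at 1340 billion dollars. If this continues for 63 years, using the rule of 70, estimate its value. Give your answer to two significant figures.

It doubles every 70/5.7 ≈ 12.28 years, so 63 years is 5.13 doublings.
2^5.13 ≈ 35.02; 1340 × 35.02 ≈ 47000 billion dollars.

roughly 47000 billion dollars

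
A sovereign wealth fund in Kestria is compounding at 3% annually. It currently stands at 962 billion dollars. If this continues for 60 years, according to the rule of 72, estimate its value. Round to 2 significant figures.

5400 billion dollars

Doubling time ≈ 72/3 = 24.00 years.
60 years is 60/24.00 ≈ 2.50 doublings, a factor of 2^2.50 ≈ 5.66.
962 × 5.66 ≈ 5400 billion dollars.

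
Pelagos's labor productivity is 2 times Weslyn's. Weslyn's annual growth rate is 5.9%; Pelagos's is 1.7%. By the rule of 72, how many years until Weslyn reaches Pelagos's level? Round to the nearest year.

The growth-rate gap is 5.9% − 1.7% = 4.2 percentage points.
So the ratio between them halves every 72/4.2 ≈ 17.14 years.
A 2 times gap closes after 1 halving: 1 × 17.14 ≈ 17 years.

approximately 17 years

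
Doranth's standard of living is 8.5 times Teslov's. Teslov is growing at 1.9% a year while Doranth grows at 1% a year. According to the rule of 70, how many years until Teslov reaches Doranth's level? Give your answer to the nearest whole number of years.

Teslov gains on Doranth at 1.9% − 1% = 0.9 points a year.
At that relative rate the gap halves every 70/0.9 ≈ 77.78 years.
An 8.5 times gap takes log₂(8.5) ≈ 3.09 halvings to close: 3.09 × 77.78 ≈ 240 years.

about 240 years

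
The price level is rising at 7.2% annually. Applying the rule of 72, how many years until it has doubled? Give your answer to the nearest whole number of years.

≈ 10 years

72/7.2 ≈ 10.00, so it doubles roughly every 10 years.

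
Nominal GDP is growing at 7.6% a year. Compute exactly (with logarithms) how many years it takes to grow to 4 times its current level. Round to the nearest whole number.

19 years

t = ln(4) / ln(1 + 0.076) = 1.3863 / 0.073250 ≈ 18.93.
≈ 19 years.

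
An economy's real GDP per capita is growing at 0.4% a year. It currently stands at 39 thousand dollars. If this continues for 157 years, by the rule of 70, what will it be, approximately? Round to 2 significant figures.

around 73 thousand dollars

It doubles every 70/0.4 ≈ 175.00 years, so 157 years is 0.90 doublings.
2^0.90 ≈ 1.87; 39 × 1.87 ≈ 73 thousand dollars.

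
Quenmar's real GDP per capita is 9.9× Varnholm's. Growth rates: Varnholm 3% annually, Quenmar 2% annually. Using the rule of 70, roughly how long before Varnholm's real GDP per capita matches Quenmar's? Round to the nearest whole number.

What matters is the difference: 1 pp.
Rule of 70 on the gap: the ratio halves every 70/1 ≈ 70.00 years.
A 9.9× gap takes log₂(9.9) ≈ 3.31 halvings to close: 3.31 × 70.00 ≈ 232 years.

approximately 232 years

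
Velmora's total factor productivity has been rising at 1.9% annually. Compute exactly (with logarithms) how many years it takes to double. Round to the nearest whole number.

t = ln(2) / ln(1 + 0.019) = 0.6931 / 0.018822 ≈ 36.82.
≈ 37 years.

37 years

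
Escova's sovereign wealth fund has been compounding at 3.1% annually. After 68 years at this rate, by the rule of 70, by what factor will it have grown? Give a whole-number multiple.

70/3.1 ≈ 22.58 years per doubling.
68 years fits 3 doublings: 2^3 = 8.

≈ 8 times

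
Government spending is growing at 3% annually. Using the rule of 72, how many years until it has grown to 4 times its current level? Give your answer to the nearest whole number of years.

At 3% it doubles every 72/3 ≈ 24.00 years.
4× is 2 doublings, so 2 × 24.00 ≈ 48 years.

roughly 48 years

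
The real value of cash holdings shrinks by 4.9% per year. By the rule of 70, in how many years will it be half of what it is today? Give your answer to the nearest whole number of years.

approximately 14 years

The rule works in reverse for decay: 70/4.9 ≈ 14.29 years to halve.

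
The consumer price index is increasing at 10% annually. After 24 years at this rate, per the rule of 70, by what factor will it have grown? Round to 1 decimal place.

Doubles every ≈ 7.00 years (70/10).
24 years is 3.43 doublings; 2^3.43 ≈ 10.8×.

about 10.8 times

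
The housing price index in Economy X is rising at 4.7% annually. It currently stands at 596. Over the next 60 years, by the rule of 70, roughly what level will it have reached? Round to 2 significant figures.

around 9700

Doubling time ≈ 70/4.7 = 14.89 years.
60 years is 60/14.89 ≈ 4.03 doublings, a factor of 2^4.03 ≈ 16.34.
596 × 16.34 ≈ 9700.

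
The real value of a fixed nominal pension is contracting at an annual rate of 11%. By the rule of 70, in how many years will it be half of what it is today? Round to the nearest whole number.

The rule works in reverse for decay: 70/11 ≈ 6.36 years to halve.

around 6 years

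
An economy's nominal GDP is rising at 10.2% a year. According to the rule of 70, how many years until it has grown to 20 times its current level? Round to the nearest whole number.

At 10.2% it doubles every 70/10.2 ≈ 6.86 years.
Reaching 20× takes log₂(20) ≈ 4.32 doublings.
4.32 × 6.86 ≈ 30 years.

roughly 30 years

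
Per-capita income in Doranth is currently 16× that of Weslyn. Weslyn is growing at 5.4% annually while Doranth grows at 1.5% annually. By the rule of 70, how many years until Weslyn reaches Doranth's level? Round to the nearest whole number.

72 years

Weslyn gains on Doranth at 5.4% − 1.5% = 3.9 points a year.
At that relative rate the gap halves every 70/3.9 ≈ 17.95 years.
A 16× gap closes after 4 halvings: 4 × 17.95 ≈ 72 years.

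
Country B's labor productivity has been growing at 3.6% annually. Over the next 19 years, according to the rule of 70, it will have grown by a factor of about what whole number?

around 2 times

70/3.6 ≈ 19.44 years per doubling.
19 years fits 1 doubling: 2^1 = 2.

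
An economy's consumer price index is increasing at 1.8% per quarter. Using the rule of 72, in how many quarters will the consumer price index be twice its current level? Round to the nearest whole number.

around 40 quarters

72/1.8 ≈ 40.00, so it doubles roughly every 40 quarters.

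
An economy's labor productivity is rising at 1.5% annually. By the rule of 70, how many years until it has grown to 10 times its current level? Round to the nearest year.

Doubling time ≈ 70/1.5 = 46.67 years.
Reaching 10× takes log₂(10) ≈ 3.32 doublings.
3.32 × 46.67 ≈ 155 years.

roughly 155 years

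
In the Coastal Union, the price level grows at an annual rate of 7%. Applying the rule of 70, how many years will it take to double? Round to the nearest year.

around 10 years

At 7%, doubling takes about 70/7 = 10.00 years.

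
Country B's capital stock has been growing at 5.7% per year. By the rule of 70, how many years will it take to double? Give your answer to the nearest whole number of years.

Doubling time ≈ 70 / 5.7 = 12.28 years.

approximately 12 years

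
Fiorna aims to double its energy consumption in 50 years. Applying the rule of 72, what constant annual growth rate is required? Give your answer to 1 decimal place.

1.4%

72 / 50 ≈ 1.44, so about 1.4% annually.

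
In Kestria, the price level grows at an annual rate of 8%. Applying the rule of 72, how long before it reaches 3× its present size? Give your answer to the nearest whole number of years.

about 14 years

At 8% it doubles every 72/8 ≈ 9.00 years.
Reaching 3× takes log₂(3) ≈ 1.58 doublings.
1.58 × 9.00 ≈ 14 years.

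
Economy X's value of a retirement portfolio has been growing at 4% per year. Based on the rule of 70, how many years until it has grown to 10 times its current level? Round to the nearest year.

58 years

One doubling takes 70/4 = 17.50 years.
Reaching 10× takes log₂(10) ≈ 3.32 doublings.
3.32 × 17.50 ≈ 58 years.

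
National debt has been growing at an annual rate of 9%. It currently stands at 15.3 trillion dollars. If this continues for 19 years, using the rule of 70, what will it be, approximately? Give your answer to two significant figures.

It doubles every 70/9 ≈ 7.78 years, so 19 years is 2.44 doublings.
2^2.44 ≈ 5.43; 15.3 × 5.43 ≈ 83 trillion dollars.

approximately 83 trillion dollars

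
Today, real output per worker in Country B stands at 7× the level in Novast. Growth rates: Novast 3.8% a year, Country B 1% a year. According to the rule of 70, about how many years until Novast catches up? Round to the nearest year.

The growth-rate gap is 3.8% − 1% = 2.8 percentage points.
So the ratio between them halves every 70/2.8 ≈ 25.00 years.
A 7× gap takes log₂(7) ≈ 2.81 halvings to close: 2.81 × 25.00 ≈ 70 years.

70 years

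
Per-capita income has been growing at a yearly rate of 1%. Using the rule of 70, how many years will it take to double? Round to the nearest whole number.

around 70 years

Doubling time ≈ 70 / 1 = 70.00 years.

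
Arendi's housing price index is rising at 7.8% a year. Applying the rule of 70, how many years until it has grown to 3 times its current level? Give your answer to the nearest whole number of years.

around 14 years

At 7.8% it doubles every 70/7.8 ≈ 8.97 years.
3× is log₂ 3 ≈ 1.58 doublings, so ≈ 1.58 × 8.97 = 14 years.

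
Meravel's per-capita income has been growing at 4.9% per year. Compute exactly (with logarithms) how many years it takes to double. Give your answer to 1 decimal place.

14.5 years

t = ln(2) / ln(1 + 0.049) = 0.6931 / 0.047837 ≈ 14.49.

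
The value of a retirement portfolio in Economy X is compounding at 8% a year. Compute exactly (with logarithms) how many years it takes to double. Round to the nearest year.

9 years

t = ln(2) / ln(1 + 0.08) = 0.6931 / 0.076961 ≈ 9.01.
≈ 9 years.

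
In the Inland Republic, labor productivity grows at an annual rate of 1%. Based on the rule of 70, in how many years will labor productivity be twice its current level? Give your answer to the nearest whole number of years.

70/1 ≈ 70.00, so it doubles roughly every 70 years.

≈ 70 years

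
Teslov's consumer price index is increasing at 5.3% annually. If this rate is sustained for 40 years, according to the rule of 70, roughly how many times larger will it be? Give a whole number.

70/5.3 ≈ 13.21 years per doubling.
40 years fits 3 doublings: 2^3 = 8.

roughly 8 times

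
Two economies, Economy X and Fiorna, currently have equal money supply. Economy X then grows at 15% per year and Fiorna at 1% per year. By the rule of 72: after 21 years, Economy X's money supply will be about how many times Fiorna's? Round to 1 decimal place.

≈ 17.0 times

Economy X pulls ahead at 14 pp per year, so the ratio doubles every 72/14 ≈ 5.14 years.
In 21 years that's 4.09 doublings: 2^4.09 ≈ 17.0.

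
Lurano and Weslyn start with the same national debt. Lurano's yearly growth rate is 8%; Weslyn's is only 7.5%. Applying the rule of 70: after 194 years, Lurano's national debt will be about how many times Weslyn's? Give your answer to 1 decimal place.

2.6 times

Only the 0.5-point difference matters.
70/0.5 ≈ 140.00 years per doubling of the ratio; 194 years gives 1.39 doublings, so ≈ 2.6×.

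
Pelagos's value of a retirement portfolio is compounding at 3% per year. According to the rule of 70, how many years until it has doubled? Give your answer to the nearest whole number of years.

At 3%, doubling takes about 70/3 = 23.33 years.

about 23 years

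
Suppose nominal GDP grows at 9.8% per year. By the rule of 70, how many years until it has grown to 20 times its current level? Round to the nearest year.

around 31 years

At 9.8% it doubles every 70/9.8 ≈ 7.14 years.
Reaching 20× takes log₂(20) ≈ 4.32 doublings.
4.32 × 7.14 ≈ 31 years.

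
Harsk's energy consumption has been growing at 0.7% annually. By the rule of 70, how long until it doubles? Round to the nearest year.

At 0.7%, doubling takes about 70/0.7 = 100.00 years.

≈ 100 years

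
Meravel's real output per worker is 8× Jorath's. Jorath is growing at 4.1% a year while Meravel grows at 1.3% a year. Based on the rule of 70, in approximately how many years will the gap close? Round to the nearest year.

75 years

Jorath gains on Meravel at 4.1% − 1.3% = 2.8 points a year.
At that relative rate the gap halves every 70/2.8 ≈ 25.00 years.
An 8× gap closes after 3 halvings: 3 × 25.00 ≈ 75 years.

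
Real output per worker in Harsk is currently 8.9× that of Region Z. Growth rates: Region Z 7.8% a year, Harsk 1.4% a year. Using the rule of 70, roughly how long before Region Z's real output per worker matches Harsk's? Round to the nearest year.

The growth-rate gap is 7.8% − 1.4% = 6.4 percentage points.
So the ratio between them halves every 70/6.4 ≈ 10.94 years.
An 8.9× gap takes log₂(8.9) ≈ 3.15 halvings to close: 3.15 × 10.94 ≈ 34 years.

about 34 years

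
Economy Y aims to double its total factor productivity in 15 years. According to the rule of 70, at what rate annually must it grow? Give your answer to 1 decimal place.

70 / 15 ≈ 4.67, so about 4.7% annually.

4.7%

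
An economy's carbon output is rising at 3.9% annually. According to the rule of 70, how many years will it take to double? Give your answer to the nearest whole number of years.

roughly 18 years

At 3.9%, doubling takes about 70/3.9 = 17.95 years.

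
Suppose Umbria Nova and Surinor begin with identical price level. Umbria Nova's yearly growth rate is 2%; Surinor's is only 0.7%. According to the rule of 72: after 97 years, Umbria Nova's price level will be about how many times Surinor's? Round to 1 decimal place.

about 3.4 times

Only the 1.3-point difference matters.
72/1.3 ≈ 55.38 years per doubling of the ratio; 97 years gives 1.75 doublings, so ≈ 3.4×.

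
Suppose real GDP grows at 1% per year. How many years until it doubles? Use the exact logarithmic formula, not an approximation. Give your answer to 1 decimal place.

t = ln(2) / ln(1 + 0.01) = 0.6931 / 0.009950 ≈ 69.66.

69.7 years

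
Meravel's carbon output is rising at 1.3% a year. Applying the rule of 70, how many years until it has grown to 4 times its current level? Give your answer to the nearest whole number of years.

around 108 years

Doubling time ≈ 70/1.3 = 53.85 years.
4× is 2 doublings, so 2 × 53.85 ≈ 108 years.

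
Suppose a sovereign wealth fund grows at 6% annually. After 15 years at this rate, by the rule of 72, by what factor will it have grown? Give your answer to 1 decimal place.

Doubling time ≈ 72/6 = 12.00 years.
15 years / 12.00 ≈ 1.25 doublings → factor 2^1.25 ≈ 2.4.

roughly 2.4 times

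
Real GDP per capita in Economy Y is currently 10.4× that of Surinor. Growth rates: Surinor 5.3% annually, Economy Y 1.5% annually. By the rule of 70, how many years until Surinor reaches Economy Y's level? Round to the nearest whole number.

around 62 years

Surinor gains on Economy Y at 5.3% − 1.5% = 3.8 points a year.
At that relative rate the gap halves every 70/3.8 ≈ 18.42 years.
A 10.4× gap takes log₂(10.4) ≈ 3.38 halvings to close: 3.38 × 18.42 ≈ 62 years.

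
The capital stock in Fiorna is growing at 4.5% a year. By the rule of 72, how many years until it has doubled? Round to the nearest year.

≈ 16 years

Doubling time ≈ 72 / 4.5 = 16.00 years.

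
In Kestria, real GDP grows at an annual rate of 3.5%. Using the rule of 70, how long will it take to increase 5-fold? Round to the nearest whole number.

roughly 46 years

At 3.5% it doubles every 70/3.5 ≈ 20.00 years.
Reaching 5× takes log₂(5) ≈ 2.32 doublings.
2.32 × 20.00 ≈ 46 years.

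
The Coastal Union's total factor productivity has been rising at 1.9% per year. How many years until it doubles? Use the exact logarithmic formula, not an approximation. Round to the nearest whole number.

t = ln(2) / ln(1 + 0.019) = 0.6931 / 0.018822 ≈ 36.82.
≈ 37 years.

37 years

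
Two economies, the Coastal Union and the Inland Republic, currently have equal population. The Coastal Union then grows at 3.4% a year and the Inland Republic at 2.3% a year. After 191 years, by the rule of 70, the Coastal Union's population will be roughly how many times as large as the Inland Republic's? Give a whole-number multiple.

Rate gap = 3.4% − 2.3% = 1.1 points.
The ratio doubles every 70/1.1 ≈ 63.64 years.
191/63.64 ≈ 3.00 doublings → ratio ≈ 2^3.00 ≈ 8.

about 8 times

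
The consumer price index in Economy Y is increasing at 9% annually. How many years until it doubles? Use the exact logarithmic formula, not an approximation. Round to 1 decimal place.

8.0 years

t = ln(2) / ln(1 + 0.09) = 0.6931 / 0.086178 ≈ 8.04.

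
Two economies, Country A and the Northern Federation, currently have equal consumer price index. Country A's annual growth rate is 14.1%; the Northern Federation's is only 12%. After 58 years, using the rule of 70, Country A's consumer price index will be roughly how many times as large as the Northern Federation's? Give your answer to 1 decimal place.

3.3 times

Only the 2.1-point difference matters.
70/2.1 ≈ 33.33 years per doubling of the ratio; 58 years gives 1.74 doublings, so ≈ 3.3×.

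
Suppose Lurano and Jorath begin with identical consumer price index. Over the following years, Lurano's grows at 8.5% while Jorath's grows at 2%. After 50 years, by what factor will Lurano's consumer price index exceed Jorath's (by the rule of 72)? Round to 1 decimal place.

around 22.8 times

Rate gap = 8.5% − 2% = 6.5 points.
The ratio doubles every 72/6.5 ≈ 11.08 years.
50/11.08 ≈ 4.51 doublings → ratio ≈ 2^4.51 ≈ 22.8.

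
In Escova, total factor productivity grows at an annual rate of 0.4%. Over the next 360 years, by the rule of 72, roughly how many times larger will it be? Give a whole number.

72/0.4 ≈ 180.00 years per doubling.
360 years fits 2 doublings: 2^2 = 4.

approximately 4 times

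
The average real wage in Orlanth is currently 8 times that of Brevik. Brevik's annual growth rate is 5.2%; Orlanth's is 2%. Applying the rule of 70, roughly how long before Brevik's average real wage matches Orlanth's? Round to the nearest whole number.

The growth-rate gap is 5.2% − 2% = 3.2 percentage points.
So the ratio between them halves every 70/3.2 ≈ 21.88 years.
An 8 times gap closes after 3 halvings: 3 × 21.88 ≈ 66 years.

about 66 years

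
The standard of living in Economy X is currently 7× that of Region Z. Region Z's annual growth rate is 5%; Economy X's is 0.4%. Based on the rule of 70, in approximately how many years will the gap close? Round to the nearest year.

approximately 43 years

What matters is the difference: 4.6 pp.
Rule of 70 on the gap: the ratio halves every 70/4.6 ≈ 15.22 years.
A 7× gap takes log₂(7) ≈ 2.81 halvings to close: 2.81 × 15.22 ≈ 43 years.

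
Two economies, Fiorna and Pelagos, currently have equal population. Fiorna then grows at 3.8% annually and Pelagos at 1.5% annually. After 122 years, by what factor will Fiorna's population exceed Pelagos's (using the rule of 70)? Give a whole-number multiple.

Fiorna pulls ahead at 2.3 pp per year, so the ratio doubles every 70/2.3 ≈ 30.43 years.
In 122 years that's 4.01 doublings: 2^4.01 ≈ 16.

≈ 16 times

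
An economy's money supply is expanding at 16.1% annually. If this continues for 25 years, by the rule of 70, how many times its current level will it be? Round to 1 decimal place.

approximately 53.8 times

Doubling time ≈ 70/16.1 = 4.35 years.
25 years / 4.35 ≈ 5.75 doublings → factor 2^5.75 ≈ 53.8.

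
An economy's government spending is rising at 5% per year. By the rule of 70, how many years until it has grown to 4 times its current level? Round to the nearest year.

One doubling takes 70/5 = 14.00 years.
Getting to 4× needs 2 doublings: 2 × 14.00 ≈ 28 years.

approximately 28 years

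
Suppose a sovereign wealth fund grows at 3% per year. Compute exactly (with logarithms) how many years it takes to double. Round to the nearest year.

23 years

t = ln(2) / ln(1 + 0.03) = 0.6931 / 0.029559 ≈ 23.45.
≈ 23 years.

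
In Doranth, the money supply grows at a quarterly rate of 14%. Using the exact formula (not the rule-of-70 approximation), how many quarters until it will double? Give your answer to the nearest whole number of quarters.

t = ln(2) / ln(1 + 0.14) = 0.6931 / 0.131028 ≈ 5.29.
≈ 5 quarters.

5 quarters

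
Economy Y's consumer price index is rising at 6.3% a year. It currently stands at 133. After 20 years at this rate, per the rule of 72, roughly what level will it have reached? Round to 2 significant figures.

approximately 450

It doubles every 72/6.3 ≈ 11.43 years, so 20 years is 1.75 doublings.
2^1.75 ≈ 3.36; 133 × 3.36 ≈ 450.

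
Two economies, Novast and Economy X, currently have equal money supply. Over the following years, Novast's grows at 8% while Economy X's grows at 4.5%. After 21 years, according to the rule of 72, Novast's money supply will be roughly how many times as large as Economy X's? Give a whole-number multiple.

roughly 2 times

Novast pulls ahead at 3.5 pp per year, so the ratio doubles every 72/3.5 ≈ 20.57 years.
In 21 years that's 1.02 doublings: 2^1.02 ≈ 2.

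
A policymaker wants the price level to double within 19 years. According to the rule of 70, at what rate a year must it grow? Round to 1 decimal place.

70 / 19 ≈ 3.68, so about 3.7% a year.

approximately 3.7%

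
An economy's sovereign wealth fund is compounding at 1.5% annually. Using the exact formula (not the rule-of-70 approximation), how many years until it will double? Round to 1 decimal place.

46.6 years

t = ln(2) / ln(1 + 0.015) = 0.6931 / 0.014889 ≈ 46.55.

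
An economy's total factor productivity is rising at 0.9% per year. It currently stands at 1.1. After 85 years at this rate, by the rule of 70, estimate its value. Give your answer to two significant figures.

Doubling time ≈ 70/0.9 = 77.78 years.
85 years is 85/77.78 ≈ 1.09 doublings, a factor of 2^1.09 ≈ 2.13.
1.1 × 2.13 ≈ 2.3.

≈ 2.3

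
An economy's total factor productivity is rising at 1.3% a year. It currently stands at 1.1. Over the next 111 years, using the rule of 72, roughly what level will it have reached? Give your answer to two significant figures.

It doubles every 72/1.3 ≈ 55.38 years, so 111 years is 2.00 doublings.
2^2.00 ≈ 4.00; 1.1 × 4.00 ≈ 4.4.

around 4.4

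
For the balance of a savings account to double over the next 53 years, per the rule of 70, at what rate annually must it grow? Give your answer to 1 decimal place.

roughly 1.3%

70 / 53 ≈ 1.32, so about 1.3% annually.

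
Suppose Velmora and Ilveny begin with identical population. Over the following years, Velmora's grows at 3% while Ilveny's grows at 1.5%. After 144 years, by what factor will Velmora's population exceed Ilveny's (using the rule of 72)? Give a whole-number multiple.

around 8 times

Only the 1.5-point difference matters.
72/1.5 ≈ 48.00 years per doubling of the ratio; 144 years gives 3.00 doublings, so ≈ 8×.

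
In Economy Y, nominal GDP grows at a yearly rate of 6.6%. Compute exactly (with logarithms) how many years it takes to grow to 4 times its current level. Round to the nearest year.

22 years

t = ln(4) / ln(1 + 0.066) = 1.3863 / 0.063913 ≈ 21.69.
≈ 22 years.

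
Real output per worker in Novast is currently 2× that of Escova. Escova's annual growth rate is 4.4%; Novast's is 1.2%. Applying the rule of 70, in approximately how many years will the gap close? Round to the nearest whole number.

What matters is the difference: 3.2 pp.
Rule of 70 on the gap: the ratio halves every 70/3.2 ≈ 21.88 years.
A 2× gap closes after 1 halving: 1 × 21.88 ≈ 22 years.

≈ 22 years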